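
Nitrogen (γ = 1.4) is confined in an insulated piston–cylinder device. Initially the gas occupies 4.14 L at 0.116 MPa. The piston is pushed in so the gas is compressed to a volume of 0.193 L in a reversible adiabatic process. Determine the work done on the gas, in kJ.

P₂ = P₁(V₁/V₂)^γ = 0.116×(4.14/0.193)^(1.4) = 8.482 MPa.
For a reversible adiabat, W_by_gas = (P₁V₁ − P₂V₂)/(γ−1).
W_by = (116000×0.00414 − 8.482×10^6×0.000193) / (0.4) = -2892 J.
W_on_gas = −W_by = 2892 J.

W ≈ 2.89 kJ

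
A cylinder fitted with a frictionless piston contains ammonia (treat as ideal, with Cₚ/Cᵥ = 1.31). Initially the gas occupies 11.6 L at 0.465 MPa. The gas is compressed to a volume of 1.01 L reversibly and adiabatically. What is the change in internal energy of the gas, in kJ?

ΔU ≈ 19.7 kJ

P₂ = P₁(V₁/V₂)^γ = 0.465×(11.6/1.01)^(1.31) = 11.38 MPa.
For a reversible adiabat, W_by_gas = (P₁V₁ − P₂V₂)/(γ−1).
W_by = (465000×0.0116 − 1.138×10^7×0.00101) / (0.31) = -19680 J.
Q = 0 ⇒ ΔU = −W_by = 19680 J.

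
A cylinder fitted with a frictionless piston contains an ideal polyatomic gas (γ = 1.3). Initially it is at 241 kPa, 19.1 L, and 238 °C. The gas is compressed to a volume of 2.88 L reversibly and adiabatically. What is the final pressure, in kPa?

P₂ ≈ 2820 kPa

Adiabatic: P₁V₁^γ = P₂V₂^γ ⇒ P₂ = P₁ (V₁/V₂)^γ.
P₂ = 241 × (19.1/2.88)^(1.3) = 2819 kPa.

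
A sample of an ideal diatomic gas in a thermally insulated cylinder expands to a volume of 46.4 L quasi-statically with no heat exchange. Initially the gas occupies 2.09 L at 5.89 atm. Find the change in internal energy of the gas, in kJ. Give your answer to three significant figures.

ΔU ≈ -2.22 kJ

γ = 7/5 for a diatomic ideal gas.
P₂ = P₁(V₁/V₂)^γ = 5.89×(2.09/46.4)^(7/5) = 0.07677 atm.
For a reversible adiabat, W_by_gas = (P₁V₁ − P₂V₂)/(γ−1).
W_by = (596800×0.00209 − 7779×0.0464) / (2/5) = 2216 J.
Q = 0 ⇒ ΔU = −W_by = -2216 J.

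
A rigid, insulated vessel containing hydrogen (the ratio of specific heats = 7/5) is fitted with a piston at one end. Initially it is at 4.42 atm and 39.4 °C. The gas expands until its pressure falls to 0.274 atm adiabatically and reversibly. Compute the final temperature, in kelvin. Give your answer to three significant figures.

T₂ ≈ 141 K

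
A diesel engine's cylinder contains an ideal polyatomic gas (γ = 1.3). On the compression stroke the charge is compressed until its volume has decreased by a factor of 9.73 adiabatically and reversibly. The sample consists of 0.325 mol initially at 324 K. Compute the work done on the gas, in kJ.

Adiabatic: T₁V₁^(γ−1) = T₂V₂^(γ−1) ⇒ T₂ = T₁ (V₁/V₂)^(γ−1).
T₂ = 324 × 9.73^(0.3) = 641.2 K.
Q = 0, so ΔU = W_on_gas = nCᵥΔT with Cᵥ = R/(γ−1) = 27.71 J/(mol·K).
ΔU = 0.325 × 27.71 × (641.2 − 324) = 2857 J.

W ≈ 2.86 kJ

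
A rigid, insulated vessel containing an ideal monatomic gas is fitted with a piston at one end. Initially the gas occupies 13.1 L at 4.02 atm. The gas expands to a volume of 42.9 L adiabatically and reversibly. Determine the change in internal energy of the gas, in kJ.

ΔU ≈ -4.37 kJ

γ = 5/3 for a monatomic ideal gas.
P₂ = P₁(V₁/V₂)^γ = 4.02×(13.1/42.9)^(5/3) = 0.5567 atm.
For a reversible adiabat, W_by_gas = (P₁V₁ − P₂V₂)/(γ−1).
W_by = (407300×0.0131 − 56400×0.0429) / (2/3) = 4374 J.
Q = 0 ⇒ ΔU = −W_by = -4374 J.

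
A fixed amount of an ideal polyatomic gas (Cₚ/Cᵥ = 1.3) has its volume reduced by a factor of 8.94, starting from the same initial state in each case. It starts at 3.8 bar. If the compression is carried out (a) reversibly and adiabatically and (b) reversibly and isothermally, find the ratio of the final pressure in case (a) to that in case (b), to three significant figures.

P_adiabatic / P_isothermal ≈ 1.93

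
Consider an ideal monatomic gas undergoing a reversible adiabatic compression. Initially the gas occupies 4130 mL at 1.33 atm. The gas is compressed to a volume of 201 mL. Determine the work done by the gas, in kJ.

γ = 5/3 for a monatomic ideal gas.
P₂ = P₁(V₁/V₂)^γ = 1.33×(4130/201)^(5/3) = 205 atm.
For a reversible adiabat, W_by_gas = (P₁V₁ − P₂V₂)/(γ−1).
W_by = (134800×0.00413 − 2.077×10^7×0.000201) / (2/3) = -5428 J.

W ≈ -5.43 kJ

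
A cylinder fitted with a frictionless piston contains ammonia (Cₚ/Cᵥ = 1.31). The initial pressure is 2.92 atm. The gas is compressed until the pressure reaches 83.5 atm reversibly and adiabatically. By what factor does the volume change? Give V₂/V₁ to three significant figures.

V₂/V₁ ≈ 0.0773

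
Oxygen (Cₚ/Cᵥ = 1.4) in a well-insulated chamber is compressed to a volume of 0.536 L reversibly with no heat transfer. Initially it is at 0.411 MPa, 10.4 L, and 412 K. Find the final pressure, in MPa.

P₂ ≈ 26.1 MPa

Since PV^γ is constant along a reversible adiabat, P₂ = P₁ (V₁/V₂)^γ.
P₂ = 0.411 × (10.4/0.536)^(1.4) = 26.11 MPa.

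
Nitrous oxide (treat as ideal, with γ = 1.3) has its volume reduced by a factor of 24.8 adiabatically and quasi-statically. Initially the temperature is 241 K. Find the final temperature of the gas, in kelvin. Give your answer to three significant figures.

Adiabatic: T₁V₁^(γ−1) = T₂V₂^(γ−1) ⇒ T₂ = T₁ (V₁/V₂)^(γ−1).
T₂ = 241 × 24.8^(0.3) = 631.5 K.

T₂ ≈ 631 K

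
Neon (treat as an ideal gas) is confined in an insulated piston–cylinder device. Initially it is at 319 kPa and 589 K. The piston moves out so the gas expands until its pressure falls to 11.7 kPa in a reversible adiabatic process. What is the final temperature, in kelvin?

Adiabatic: T₂/T₁ = (P₂/P₁)^((γ−1)/γ).
For a monatomic ideal gas γ = 5/3, so (γ−1)/γ = 2/5.
T₂ = 589 × (11.7/319)^(2/5) = 157 K.

T₂ ≈ 157 K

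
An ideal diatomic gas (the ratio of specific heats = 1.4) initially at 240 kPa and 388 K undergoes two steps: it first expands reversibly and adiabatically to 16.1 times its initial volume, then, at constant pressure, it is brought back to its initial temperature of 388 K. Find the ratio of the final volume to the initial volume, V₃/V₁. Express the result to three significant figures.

V₃/V₁ ≈ 48.9

Adiabatic step: V₂/V₁ = 16.1; T₂ = T₁·(1/16.1)^(0.4) = 127.7 K.
Isobaric step: V₃/V₂ = T₃/T₂ = 388/127.7.
V₃/V₁ = (V₂/V₁)(V₃/V₂) = 16.1 × (388/127.7) = 48.93.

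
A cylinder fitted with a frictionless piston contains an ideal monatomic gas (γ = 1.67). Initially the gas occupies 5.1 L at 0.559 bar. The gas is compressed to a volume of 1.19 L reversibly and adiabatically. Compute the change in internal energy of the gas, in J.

ΔU ≈ 703 J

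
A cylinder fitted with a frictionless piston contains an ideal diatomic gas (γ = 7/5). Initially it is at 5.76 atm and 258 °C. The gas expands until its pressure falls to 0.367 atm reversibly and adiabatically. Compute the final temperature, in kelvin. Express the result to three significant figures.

T₂ ≈ 242 K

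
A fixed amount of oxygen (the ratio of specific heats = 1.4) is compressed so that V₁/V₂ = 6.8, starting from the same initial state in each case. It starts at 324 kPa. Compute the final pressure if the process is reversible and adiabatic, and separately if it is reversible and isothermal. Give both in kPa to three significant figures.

Isothermal: P₂ = P₁(V₁/V₂) = 324×6.8 = 2203 kPa.
Adiabatic: P₂ = P₁(V₁/V₂)^γ = 324×6.8^(1.4) = 4743 kPa.

adiabatic: 4740 kPa; isothermal: 2200 kPa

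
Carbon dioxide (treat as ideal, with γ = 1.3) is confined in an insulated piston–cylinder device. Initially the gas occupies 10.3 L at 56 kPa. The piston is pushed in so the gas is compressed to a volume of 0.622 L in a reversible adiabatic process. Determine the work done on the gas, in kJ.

P₂ = P₁(V₁/V₂)^γ = 56×(10.3/0.622)^(1.3) = 2153 kPa.
For a reversible adiabat, W_by_gas = (P₁V₁ − P₂V₂)/(γ−1).
W_by = (56000×0.0103 − 2.153×10^6×0.000622) / (0.3) = -2540 J.
W_on_gas = −W_by = 2540 J.

W ≈ 2.54 kJ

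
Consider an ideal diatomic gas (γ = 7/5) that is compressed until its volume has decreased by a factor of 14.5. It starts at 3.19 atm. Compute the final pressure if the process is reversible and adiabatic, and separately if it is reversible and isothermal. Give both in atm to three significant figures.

adiabatic: 135 atm; isothermal: 46.3 atm

Isothermal: P₂ = P₁(V₁/V₂) = 3.19×14.5 = 46.26 atm.
Adiabatic: P₂ = P₁(V₁/V₂)^γ = 3.19×14.5^(7/5) = 134.8 atm.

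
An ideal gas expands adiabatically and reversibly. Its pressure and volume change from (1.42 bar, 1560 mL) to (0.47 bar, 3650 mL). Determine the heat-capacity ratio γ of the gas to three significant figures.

γ ≈ 1.30

PV^γ = const ⇒ γ = ln(P₂/P₁) / ln(V₁/V₂).
γ = ln(0.47/1.42) / ln(1560/3650) = 1.301.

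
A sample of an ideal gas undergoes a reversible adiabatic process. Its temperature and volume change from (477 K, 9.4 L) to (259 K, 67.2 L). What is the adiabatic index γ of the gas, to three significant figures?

TV^(γ−1) = const ⇒ γ − 1 = ln(T₂/T₁) / ln(V₁/V₂).
γ = 1 + ln(259/477) / ln(9.4/67.2) = 1.31.

γ ≈ 1.31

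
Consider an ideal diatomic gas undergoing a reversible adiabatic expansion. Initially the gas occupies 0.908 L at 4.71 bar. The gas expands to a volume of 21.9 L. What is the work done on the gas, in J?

γ = 7/5 for a diatomic ideal gas.
P₂ = P₁(V₁/V₂)^γ = 4.71×(0.908/21.9)^(7/5) = 0.05467 bar.
For a reversible adiabat, W_by_gas = (P₁V₁ − P₂V₂)/(γ−1).
W_by = (471000×0.000908 − 5467×0.0219) / (2/5) = 769.9 J.
W_on_gas = −W_by = -769.9 J.

W ≈ -770 J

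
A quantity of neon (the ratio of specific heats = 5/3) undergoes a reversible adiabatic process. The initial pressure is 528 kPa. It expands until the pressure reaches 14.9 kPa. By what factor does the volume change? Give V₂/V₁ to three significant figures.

V₂/V₁ ≈ 8.50

From PV^γ = const, V₂/V₁ = (P₁/P₂)^(1/γ).
V₂/V₁ = (528/14.9)^(3/5) = 8.505.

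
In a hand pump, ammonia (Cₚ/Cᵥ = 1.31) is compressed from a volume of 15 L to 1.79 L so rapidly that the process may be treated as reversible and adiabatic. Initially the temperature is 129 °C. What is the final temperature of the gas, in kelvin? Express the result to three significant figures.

Adiabatic: T₁V₁^(γ−1) = T₂V₂^(γ−1) ⇒ T₂ = T₁ (V₁/V₂)^(γ−1).
T₁ = 129 °C = 402.1 K.
T₂ = 402.1 × (15/1.79)^(0.31) = 777.3 K.

T₂ ≈ 777 K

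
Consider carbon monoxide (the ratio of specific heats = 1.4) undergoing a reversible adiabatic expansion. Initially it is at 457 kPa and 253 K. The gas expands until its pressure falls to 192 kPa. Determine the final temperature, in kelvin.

T₂ ≈ 197 K

Adiabatic: T₂/T₁ = (P₂/P₁)^((γ−1)/γ).
T₂ = 253 × (192/457)^(0.286) = 197.5 K.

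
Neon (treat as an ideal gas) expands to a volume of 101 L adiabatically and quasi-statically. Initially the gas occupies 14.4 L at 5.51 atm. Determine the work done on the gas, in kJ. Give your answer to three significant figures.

W ≈ -8.77 kJ

γ = 5/3 for a monatomic ideal gas.
P₂ = P₁(V₁/V₂)^γ = 5.51×(14.4/101)^(5/3) = 0.2144 atm.
For a reversible adiabat, W_by_gas = (P₁V₁ − P₂V₂)/(γ−1).
W_by = (558300×0.0144 − 21720×0.101) / (2/3) = 8768 J.
W_on_gas = −W_by = -8768 J.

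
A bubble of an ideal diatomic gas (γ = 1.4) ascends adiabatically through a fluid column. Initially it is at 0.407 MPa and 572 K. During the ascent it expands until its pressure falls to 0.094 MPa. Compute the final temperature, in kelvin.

Along an adiabat T P^((1−γ)/γ) is constant, so T₂ = T₁ (P₂/P₁)^((γ−1)/γ).
T₂ = 572 × (0.094/0.407)^(0.286) = 376.3 K.

T₂ ≈ 376 K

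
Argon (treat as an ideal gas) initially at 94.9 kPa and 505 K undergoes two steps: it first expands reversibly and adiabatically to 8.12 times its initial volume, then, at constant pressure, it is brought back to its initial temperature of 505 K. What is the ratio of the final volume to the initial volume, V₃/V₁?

For a monatomic ideal gas γ = 5/3.
Adiabatic step: V₂/V₁ = 8.12; T₂ = T₁·(1/8.12)^(2/3) = 125 K.
Isobaric step: V₃/V₂ = T₃/T₂ = 505/125.
V₃/V₁ = (V₂/V₁)(V₃/V₂) = 8.12 × (505/125) = 32.8.

V₃/V₁ ≈ 32.8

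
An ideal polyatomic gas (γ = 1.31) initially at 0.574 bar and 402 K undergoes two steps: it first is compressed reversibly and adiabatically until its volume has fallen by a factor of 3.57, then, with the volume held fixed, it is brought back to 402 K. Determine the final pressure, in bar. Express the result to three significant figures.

P₃ ≈ 2.05 bar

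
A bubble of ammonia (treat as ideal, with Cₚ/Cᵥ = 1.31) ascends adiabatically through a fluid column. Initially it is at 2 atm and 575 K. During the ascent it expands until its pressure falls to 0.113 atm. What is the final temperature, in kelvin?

Along an adiabat T P^((1−γ)/γ) is constant, so T₂ = T₁ (P₂/P₁)^((γ−1)/γ).
T₂ = 575 × (0.113/2)^(0.237) = 291.3 K.

T₂ ≈ 291 K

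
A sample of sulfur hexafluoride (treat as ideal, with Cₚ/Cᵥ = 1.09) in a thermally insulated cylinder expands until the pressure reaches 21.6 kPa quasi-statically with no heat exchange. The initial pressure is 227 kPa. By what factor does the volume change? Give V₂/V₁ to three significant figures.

V₂/V₁ ≈ 8.65

From PV^γ = const, V₂/V₁ = (P₁/P₂)^(1/γ).
V₂/V₁ = (227/21.6)^(0.917) = 8.654.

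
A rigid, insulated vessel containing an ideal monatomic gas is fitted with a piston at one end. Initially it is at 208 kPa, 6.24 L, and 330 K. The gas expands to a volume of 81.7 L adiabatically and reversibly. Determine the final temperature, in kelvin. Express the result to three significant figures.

T₂ ≈ 59.4 K

For a reversible adiabat TV^(γ−1) is constant, so T₂ = T₁ (V₁/V₂)^(γ−1).
γ = 5/3 for a monatomic ideal gas.
T₂ = 330 × (6.24/81.7)^(2/3) = 59.4 K.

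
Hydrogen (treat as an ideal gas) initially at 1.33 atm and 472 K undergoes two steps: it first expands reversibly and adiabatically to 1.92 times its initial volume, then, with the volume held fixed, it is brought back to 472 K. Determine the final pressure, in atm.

P₃ ≈ 0.693 atm

For a diatomic ideal gas γ = 7/5.
Adiabatic step (PV^γ = const): P₂ = 1.33×(1/1.92)^(7/5) = 0.5336 atm; T₂ = 472×(1/1.92)^(2/5) = 363.6 K.
Isochoric: P₃ = P₂(T₃/T₂) = 0.5336 × (472/363.6) = 0.6927 atm.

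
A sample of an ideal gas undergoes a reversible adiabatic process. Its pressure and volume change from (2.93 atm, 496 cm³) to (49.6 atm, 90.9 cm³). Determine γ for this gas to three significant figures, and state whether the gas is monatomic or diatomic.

γ ≈ 1.67; monatomic

PV^γ = const ⇒ γ = ln(P₂/P₁) / ln(V₁/V₂).
γ = ln(49.6/2.93) / ln(496/90.9) = 1.667.
γ ≈ 1.67 is close to 5/3, so the gas is monatomic.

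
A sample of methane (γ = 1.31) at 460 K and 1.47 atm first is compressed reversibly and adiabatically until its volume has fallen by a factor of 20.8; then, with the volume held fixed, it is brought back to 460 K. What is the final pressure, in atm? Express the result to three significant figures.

P₃ ≈ 30.6 atm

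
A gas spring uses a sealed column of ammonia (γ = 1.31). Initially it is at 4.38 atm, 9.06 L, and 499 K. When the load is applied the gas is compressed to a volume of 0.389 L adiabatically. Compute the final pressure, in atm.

Adiabatic: P₁V₁^γ = P₂V₂^γ ⇒ P₂ = P₁ (V₁/V₂)^γ.
P₂ = 4.38 × (9.06/0.389)^(1.31) = 270.7 atm.

P₂ ≈ 271 atm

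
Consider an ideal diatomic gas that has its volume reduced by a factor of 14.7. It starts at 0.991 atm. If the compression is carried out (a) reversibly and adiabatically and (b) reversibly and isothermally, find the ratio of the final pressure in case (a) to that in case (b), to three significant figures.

P_adiabatic / P_isothermal ≈ 2.93

For a diatomic ideal gas γ = 7/5.
Isothermal: P_b = P₁(V₁/V₂) = 0.991×14.7.
Adiabatic: P_a = P₁(V₁/V₂)^γ = 0.991×14.7^(7/5).
P_a/P_b = (V₁/V₂)^(γ−1) = 14.7^(2/5) = 2.93.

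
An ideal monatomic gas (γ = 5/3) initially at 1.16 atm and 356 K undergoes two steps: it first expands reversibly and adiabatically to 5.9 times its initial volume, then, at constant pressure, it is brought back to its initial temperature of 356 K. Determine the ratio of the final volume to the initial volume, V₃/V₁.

V₃/V₁ ≈ 19.3

Adiabatic step: V₂/V₁ = 5.9; T₂ = T₁·(1/5.9)^(2/3) = 109 K.
Isobaric step: V₃/V₂ = T₃/T₂ = 356/109.
V₃/V₁ = (V₂/V₁)(V₃/V₂) = 5.9 × (356/109) = 19.26.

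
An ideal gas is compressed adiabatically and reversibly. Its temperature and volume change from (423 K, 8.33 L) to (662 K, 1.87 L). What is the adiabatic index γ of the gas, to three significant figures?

TV^(γ−1) = const ⇒ γ − 1 = ln(T₂/T₁) / ln(V₁/V₂).
γ = 1 + ln(662/423) / ln(8.33/1.87) = 1.3.

γ ≈ 1.30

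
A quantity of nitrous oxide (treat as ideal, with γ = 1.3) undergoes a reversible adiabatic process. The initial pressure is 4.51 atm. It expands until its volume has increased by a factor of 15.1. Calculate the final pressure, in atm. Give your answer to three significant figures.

Since PV^γ is constant along a reversible adiabat, P₂ = P₁ (V₁/V₂)^γ.
P₂ = 4.51 × (1/15.1)^(1.3) = 0.1323 atm.

P₂ ≈ 0.132 atm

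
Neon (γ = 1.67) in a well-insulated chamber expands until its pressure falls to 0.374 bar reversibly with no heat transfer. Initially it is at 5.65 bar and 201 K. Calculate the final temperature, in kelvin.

Along an adiabat T P^((1−γ)/γ) is constant, so T₂ = T₁ (P₂/P₁)^((γ−1)/γ).
T₂ = 201 × (0.374/5.65)^(0.401) = 67.63 K.

T₂ ≈ 67.6 K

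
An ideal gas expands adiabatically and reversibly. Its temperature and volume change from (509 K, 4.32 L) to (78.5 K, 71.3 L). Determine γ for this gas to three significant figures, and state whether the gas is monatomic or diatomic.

γ ≈ 1.67; monatomic

TV^(γ−1) = const ⇒ γ − 1 = ln(T₂/T₁) / ln(V₁/V₂).
γ = 1 + ln(78.5/509) / ln(4.32/71.3) = 1.667.
γ ≈ 1.67 is close to 5/3, so the gas is monatomic.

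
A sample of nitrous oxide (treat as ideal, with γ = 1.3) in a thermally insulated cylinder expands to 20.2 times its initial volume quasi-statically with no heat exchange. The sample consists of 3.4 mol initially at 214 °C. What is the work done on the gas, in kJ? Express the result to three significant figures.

Adiabatic: T₁V₁^(γ−1) = T₂V₂^(γ−1) ⇒ T₂ = T₁ (V₁/V₂)^(γ−1).
T₁ = 214 °C = 487.1 K.
T₂ = 487.1 × (1/20.2)^(0.3) = 197.7 K.
Q = 0, so ΔU = W_on_gas = nCᵥΔT with Cᵥ = R/(γ−1) = 27.71 J/(mol·K).
ΔU = 3.4 × 27.71 × (197.7 − 487.1) = -27270 J.

W ≈ -27.3 kJ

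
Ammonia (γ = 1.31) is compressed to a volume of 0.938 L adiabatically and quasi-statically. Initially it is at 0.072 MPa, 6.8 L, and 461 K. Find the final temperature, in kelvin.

T₂ ≈ 852 K

Adiabatic: T₁V₁^(γ−1) = T₂V₂^(γ−1) ⇒ T₂ = T₁ (V₁/V₂)^(γ−1).
T₂ = 461 × (6.8/0.938)^(0.31) = 851.9 K.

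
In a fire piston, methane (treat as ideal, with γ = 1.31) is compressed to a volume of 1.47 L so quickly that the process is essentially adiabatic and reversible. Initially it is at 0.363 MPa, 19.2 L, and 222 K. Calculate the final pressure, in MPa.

Adiabatic: P₁V₁^γ = P₂V₂^γ ⇒ P₂ = P₁ (V₁/V₂)^γ.
P₂ = 0.363 × (19.2/1.47)^(1.31) = 10.52 MPa.

P₂ ≈ 10.5 MPa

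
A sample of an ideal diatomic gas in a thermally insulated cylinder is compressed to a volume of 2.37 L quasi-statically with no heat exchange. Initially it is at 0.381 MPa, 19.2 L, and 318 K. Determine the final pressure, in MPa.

Since PV^γ is constant along a reversible adiabat, P₂ = P₁ (V₁/V₂)^γ.
γ = 7/5 for a diatomic ideal gas.
P₂ = 0.381 × (19.2/2.37)^(7/5) = 7.127 MPa.

P₂ ≈ 7.13 MPa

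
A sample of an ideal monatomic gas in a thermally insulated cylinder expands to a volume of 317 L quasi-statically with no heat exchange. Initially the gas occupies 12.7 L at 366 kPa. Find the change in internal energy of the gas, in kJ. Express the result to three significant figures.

γ = 5/3 for a monatomic ideal gas.
P₂ = P₁(V₁/V₂)^γ = 366×(12.7/317)^(5/3) = 1.717 kPa.
For a reversible adiabat, W_by_gas = (P₁V₁ − P₂V₂)/(γ−1).
W_by = (366000×0.0127 − 1717×0.317) / (2/3) = 6156 J.
Q = 0 ⇒ ΔU = −W_by = -6156 J.

ΔU ≈ -6.16 kJ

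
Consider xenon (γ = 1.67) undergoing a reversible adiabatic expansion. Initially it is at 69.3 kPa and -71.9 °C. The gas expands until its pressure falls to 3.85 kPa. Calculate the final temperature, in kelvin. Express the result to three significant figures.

T₂ ≈ 63.1 K

Adiabatic: T₂/T₁ = (P₂/P₁)^((γ−1)/γ).
T₁ = -71.9 °C = 201.2 K.
T₂ = 201.2 × (3.85/69.3)^(0.401) = 63.11 K.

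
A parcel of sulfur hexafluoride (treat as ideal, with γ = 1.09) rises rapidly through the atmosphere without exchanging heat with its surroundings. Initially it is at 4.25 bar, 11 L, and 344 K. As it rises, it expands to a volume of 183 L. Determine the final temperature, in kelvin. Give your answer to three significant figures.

T₂ ≈ 267 K

Adiabatic: T₁V₁^(γ−1) = T₂V₂^(γ−1) ⇒ T₂ = T₁ (V₁/V₂)^(γ−1).
T₂ = 344 × (11/183)^(0.09) = 267.1 K.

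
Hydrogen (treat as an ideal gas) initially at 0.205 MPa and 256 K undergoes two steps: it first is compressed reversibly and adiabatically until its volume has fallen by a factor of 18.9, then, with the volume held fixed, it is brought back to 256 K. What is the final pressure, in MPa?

P₃ ≈ 3.87 MPa

For a diatomic ideal gas γ = 7/5.
Adiabatic step (PV^γ = const): P₂ = 0.205×18.9^(7/5) = 12.55 MPa; T₂ = 256×18.9^(2/5) = 829.5 K.
Isochoric: P₃ = P₂(T₃/T₂) = 12.55 × (256/829.5) = 3.874 MPa.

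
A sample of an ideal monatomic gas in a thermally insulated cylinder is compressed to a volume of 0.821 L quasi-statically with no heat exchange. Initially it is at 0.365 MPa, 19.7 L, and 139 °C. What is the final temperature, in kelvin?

T₂ ≈ 3430 K

For a reversible adiabat TV^(γ−1) is constant, so T₂ = T₁ (V₁/V₂)^(γ−1).
γ = 5/3 for a monatomic ideal gas.
T₁ = 139 °C = 412.1 K.
T₂ = 412.1 × (19.7/0.821)^(2/3) = 3429 K.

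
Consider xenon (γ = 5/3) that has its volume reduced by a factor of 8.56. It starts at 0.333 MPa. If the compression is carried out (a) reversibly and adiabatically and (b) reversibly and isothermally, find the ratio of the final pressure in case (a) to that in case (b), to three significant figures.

Isothermal: P_b = P₁(V₁/V₂) = 0.333×8.56.
Adiabatic: P_a = P₁(V₁/V₂)^γ = 0.333×8.56^(5/3).
P_a/P_b = (V₁/V₂)^(γ−1) = 8.56^(2/3) = 4.185.

P_adiabatic / P_isothermal ≈ 4.18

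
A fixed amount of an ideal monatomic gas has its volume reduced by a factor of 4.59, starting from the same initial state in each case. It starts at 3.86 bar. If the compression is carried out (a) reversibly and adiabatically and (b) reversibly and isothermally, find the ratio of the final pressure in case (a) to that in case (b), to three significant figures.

For a monatomic ideal gas γ = 5/3.
Isothermal: P_b = P₁(V₁/V₂) = 3.86×4.59.
Adiabatic: P_a = P₁(V₁/V₂)^γ = 3.86×4.59^(5/3).
P_a/P_b = (V₁/V₂)^(γ−1) = 4.59^(2/3) = 2.762.

P_adiabatic / P_isothermal ≈ 2.76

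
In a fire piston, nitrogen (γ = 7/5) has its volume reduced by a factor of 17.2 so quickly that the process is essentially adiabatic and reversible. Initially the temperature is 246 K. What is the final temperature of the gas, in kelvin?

T₂ ≈ 768 K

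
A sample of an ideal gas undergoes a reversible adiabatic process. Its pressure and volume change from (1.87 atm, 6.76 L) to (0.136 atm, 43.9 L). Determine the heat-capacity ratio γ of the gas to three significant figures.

PV^γ = const ⇒ γ = ln(P₂/P₁) / ln(V₁/V₂).
γ = ln(0.136/1.87) / ln(6.76/43.9) = 1.401.

γ ≈ 1.40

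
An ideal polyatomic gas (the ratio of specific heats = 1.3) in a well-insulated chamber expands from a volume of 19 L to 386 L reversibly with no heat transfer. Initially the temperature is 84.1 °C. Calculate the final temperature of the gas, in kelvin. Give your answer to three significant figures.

T₂ ≈ 145 K

For a reversible adiabat TV^(γ−1) is constant, so T₂ = T₁ (V₁/V₂)^(γ−1).
T₁ = 84.1 °C = 357.2 K.
T₂ = 357.2 × (19/386)^(0.3) = 144.8 K.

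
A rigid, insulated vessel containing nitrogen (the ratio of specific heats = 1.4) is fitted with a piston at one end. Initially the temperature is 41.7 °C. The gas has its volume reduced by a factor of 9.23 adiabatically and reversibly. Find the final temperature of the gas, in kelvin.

For a reversible adiabat TV^(γ−1) is constant, so T₂ = T₁ (V₁/V₂)^(γ−1).
T₁ = 41.7 °C = 314.8 K.
T₂ = 314.8 × 9.23^(0.4) = 765.9 K.

T₂ ≈ 766 K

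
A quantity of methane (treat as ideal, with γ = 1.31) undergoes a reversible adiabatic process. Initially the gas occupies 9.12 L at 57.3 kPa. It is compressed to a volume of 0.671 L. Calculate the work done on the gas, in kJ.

W ≈ 2.10 kJ

P₂ = P₁(V₁/V₂)^γ = 57.3×(9.12/0.671)^(1.31) = 1749 kPa.
For a reversible adiabat, W_by_gas = (P₁V₁ − P₂V₂)/(γ−1).
W_by = (57300×0.00912 − 1.749×10^6×0.000671) / (0.31) = -2100 J.
W_on_gas = −W_by = 2100 J.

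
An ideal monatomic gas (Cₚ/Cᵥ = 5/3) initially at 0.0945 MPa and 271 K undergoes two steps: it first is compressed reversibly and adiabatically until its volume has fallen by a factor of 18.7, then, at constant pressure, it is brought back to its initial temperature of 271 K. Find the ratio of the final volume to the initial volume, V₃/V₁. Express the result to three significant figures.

Adiabatic step: V₂/V₁ = 0.05348; T₂ = T₁·18.7^(2/3) = 1909 K.
Isobaric step: V₃/V₂ = T₃/T₂ = 271/1909.
V₃/V₁ = (V₂/V₁)(V₃/V₂) = 0.05348 × (271/1909) = 0.00759.

V₃/V₁ ≈ 0.00759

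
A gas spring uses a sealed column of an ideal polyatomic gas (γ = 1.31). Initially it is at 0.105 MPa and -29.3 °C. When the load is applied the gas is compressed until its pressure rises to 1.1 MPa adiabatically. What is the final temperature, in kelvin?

Along an adiabat T P^((1−γ)/γ) is constant, so T₂ = T₁ (P₂/P₁)^((γ−1)/γ).
T₁ = -29.3 °C = 243.8 K.
T₂ = 243.8 × (1.1/0.105)^(0.237) = 425.2 K.

T₂ ≈ 425 K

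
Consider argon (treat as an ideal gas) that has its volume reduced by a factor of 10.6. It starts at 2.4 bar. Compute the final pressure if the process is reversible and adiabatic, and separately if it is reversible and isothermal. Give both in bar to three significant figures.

adiabatic: 123 bar; isothermal: 25.4 bar

For a monatomic ideal gas γ = 5/3.
Isothermal: P₂ = P₁(V₁/V₂) = 2.4×10.6 = 25.44 bar.
Adiabatic: P₂ = P₁(V₁/V₂)^γ = 2.4×10.6^(5/3) = 122.8 bar.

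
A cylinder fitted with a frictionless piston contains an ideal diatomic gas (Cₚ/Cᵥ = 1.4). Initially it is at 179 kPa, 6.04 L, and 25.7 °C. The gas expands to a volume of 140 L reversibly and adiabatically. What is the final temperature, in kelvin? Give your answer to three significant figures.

T₂ ≈ 85.0 K

Adiabatic: T₁V₁^(γ−1) = T₂V₂^(γ−1) ⇒ T₂ = T₁ (V₁/V₂)^(γ−1).
T₁ = 25.7 °C = 298.8 K.
T₂ = 298.8 × (6.04/140)^(0.4) = 85 K.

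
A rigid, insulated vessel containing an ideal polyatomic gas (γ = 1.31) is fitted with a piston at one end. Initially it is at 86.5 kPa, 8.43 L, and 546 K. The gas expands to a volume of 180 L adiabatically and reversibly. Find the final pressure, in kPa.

P₂ ≈ 1.57 kPa

Adiabatic: P₁V₁^γ = P₂V₂^γ ⇒ P₂ = P₁ (V₁/V₂)^γ.
P₂ = 86.5 × (8.43/180)^(1.31) = 1.568 kPa.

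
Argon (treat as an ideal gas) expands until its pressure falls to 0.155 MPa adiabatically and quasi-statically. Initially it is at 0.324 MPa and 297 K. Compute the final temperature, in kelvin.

Adiabatic: T₂/T₁ = (P₂/P₁)^((γ−1)/γ).
For a monatomic ideal gas γ = 5/3, so (γ−1)/γ = 2/5.
T₂ = 297 × (0.155/0.324)^(2/5) = 221.1 K.

T₂ ≈ 221 K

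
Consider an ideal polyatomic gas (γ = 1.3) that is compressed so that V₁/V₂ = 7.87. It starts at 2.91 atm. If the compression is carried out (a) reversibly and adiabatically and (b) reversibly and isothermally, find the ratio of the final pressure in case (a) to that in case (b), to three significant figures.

P_adiabatic / P_isothermal ≈ 1.86

Isothermal: P_b = P₁(V₁/V₂) = 2.91×7.87.
Adiabatic: P_a = P₁(V₁/V₂)^γ = 2.91×7.87^(1.3).
P_a/P_b = (V₁/V₂)^(γ−1) = 7.87^(0.3) = 1.857.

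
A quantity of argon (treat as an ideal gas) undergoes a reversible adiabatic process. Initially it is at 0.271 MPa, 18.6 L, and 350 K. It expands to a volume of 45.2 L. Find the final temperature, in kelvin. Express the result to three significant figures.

T₂ ≈ 194 K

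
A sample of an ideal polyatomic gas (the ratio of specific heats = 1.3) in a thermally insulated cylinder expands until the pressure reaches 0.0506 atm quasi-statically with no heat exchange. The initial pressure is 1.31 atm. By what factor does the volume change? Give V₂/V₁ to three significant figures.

V₂/V₁ ≈ 12.2

From PV^γ = const, V₂/V₁ = (P₁/P₂)^(1/γ).
V₂/V₁ = (1.31/0.0506)^(0.769) = 12.22.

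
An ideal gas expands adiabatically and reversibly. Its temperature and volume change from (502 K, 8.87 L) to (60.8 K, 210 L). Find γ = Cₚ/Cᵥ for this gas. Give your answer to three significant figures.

γ ≈ 1.67

TV^(γ−1) = const ⇒ γ − 1 = ln(T₂/T₁) / ln(V₁/V₂).
γ = 1 + ln(60.8/502) / ln(8.87/210) = 1.667.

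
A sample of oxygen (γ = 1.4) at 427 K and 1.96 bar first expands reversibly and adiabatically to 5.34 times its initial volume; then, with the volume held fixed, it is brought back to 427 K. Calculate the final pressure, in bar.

Adiabatic step (PV^γ = const): P₂ = 1.96×(1/5.34)^(1.4) = 0.1878 bar; T₂ = 427×(1/5.34)^(0.4) = 218.5 K.
Isochoric: P₃ = P₂(T₃/T₂) = 0.1878 × (427/218.5) = 0.367 bar.

P₃ ≈ 0.367 bar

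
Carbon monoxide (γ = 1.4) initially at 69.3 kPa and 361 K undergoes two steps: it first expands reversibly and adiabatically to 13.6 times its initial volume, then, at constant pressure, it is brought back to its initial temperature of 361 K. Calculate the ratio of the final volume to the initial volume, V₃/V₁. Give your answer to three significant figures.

V₃/V₁ ≈ 38.6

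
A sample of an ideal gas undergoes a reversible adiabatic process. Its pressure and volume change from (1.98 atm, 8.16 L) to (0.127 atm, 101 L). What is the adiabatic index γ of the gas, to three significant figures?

PV^γ = const ⇒ γ = ln(P₂/P₁) / ln(V₁/V₂).
γ = ln(0.127/1.98) / ln(8.16/101) = 1.092.

γ ≈ 1.09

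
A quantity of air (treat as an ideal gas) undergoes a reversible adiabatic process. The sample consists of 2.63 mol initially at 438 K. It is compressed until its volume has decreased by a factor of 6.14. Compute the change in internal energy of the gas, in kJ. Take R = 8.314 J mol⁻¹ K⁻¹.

ΔU ≈ 25.5 kJ

For a reversible adiabat TV^(γ−1) is constant, so T₂ = T₁ (V₁/V₂)^(γ−1).
γ = 7/5 for a diatomic ideal gas, so γ−1 = 2/5.
T₂ = 438 × 6.14^(2/5) = 905.2 K.
Q = 0, so ΔU = W_on_gas = nCᵥΔT with Cᵥ = R/(γ−1) = 20.79 J/(mol·K).
ΔU = 2.63 × 20.79 × (905.2 − 438) = 25540 J.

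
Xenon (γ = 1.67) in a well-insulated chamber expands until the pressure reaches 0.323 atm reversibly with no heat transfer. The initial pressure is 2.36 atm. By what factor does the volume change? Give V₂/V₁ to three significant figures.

V₂/V₁ ≈ 3.29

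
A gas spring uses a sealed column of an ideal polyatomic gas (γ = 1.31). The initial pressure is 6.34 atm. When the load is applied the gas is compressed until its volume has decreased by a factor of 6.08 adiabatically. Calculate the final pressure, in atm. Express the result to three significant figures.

P₂ ≈ 67.5 atm

Adiabatic: P₁V₁^γ = P₂V₂^γ ⇒ P₂ = P₁ (V₁/V₂)^γ.
P₂ = 6.34 × 6.08^(1.31) = 67.45 atm.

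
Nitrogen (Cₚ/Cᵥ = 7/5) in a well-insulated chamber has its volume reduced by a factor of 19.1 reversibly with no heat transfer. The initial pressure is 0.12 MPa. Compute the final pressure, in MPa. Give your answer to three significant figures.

P₂ ≈ 7.46 MPa

Adiabatic: P₁V₁^γ = P₂V₂^γ ⇒ P₂ = P₁ (V₁/V₂)^γ.
P₂ = 0.12 × 19.1^(7/5) = 7.458 MPa.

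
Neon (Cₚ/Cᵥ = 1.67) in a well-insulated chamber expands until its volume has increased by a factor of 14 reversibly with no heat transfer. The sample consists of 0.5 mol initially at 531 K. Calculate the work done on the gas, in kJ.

W ≈ -2.73 kJ

Adiabatic: T₁V₁^(γ−1) = T₂V₂^(γ−1) ⇒ T₂ = T₁ (V₁/V₂)^(γ−1).
T₂ = 531 × (1/14)^(0.67) = 90.61 K.
Q = 0, so ΔU = W_on_gas = nCᵥΔT with Cᵥ = R/(γ−1) = 12.41 J/(mol·K).
ΔU = 0.5 × 12.41 × (90.61 − 531) = -2732 J.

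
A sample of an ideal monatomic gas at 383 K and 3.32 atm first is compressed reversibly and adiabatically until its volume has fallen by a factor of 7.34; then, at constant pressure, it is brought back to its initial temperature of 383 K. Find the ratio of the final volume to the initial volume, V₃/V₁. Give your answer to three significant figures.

For a monatomic ideal gas γ = 5/3.
Adiabatic step: V₂/V₁ = 0.1362; T₂ = T₁·7.34^(2/3) = 1447 K.
Isobaric step: V₃/V₂ = T₃/T₂ = 383/1447.
V₃/V₁ = (V₂/V₁)(V₃/V₂) = 0.1362 × (383/1447) = 0.03607.

V₃/V₁ ≈ 0.0361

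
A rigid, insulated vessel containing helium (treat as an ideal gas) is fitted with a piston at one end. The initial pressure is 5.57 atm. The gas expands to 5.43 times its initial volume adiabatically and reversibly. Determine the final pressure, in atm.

P₂ ≈ 0.332 atm

Adiabatic: P₁V₁^γ = P₂V₂^γ ⇒ P₂ = P₁ (V₁/V₂)^γ.
For a monatomic ideal gas γ = 5/3.
P₂ = 5.57 × (1/5.43)^(5/3) = 0.332 atm.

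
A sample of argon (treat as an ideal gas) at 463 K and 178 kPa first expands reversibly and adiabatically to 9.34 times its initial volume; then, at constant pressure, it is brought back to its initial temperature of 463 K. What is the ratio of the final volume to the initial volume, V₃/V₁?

V₃/V₁ ≈ 41.4

For a monatomic ideal gas γ = 5/3.
Adiabatic step: V₂/V₁ = 9.34; T₂ = T₁·(1/9.34)^(2/3) = 104.4 K.
Isobaric step: V₃/V₂ = T₃/T₂ = 463/104.4.
V₃/V₁ = (V₂/V₁)(V₃/V₂) = 9.34 × (463/104.4) = 41.42.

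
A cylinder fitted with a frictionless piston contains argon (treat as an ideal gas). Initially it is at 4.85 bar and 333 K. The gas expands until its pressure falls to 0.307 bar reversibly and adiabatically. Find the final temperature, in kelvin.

T₂ ≈ 110 K

Adiabatic: T₂/T₁ = (P₂/P₁)^((γ−1)/γ).
For a monatomic ideal gas γ = 5/3, so (γ−1)/γ = 2/5.
T₂ = 333 × (0.307/4.85)^(2/5) = 110.4 K.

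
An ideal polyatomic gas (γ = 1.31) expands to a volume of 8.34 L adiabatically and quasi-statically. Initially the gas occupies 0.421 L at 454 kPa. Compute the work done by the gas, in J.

P₂ = P₁(V₁/V₂)^γ = 454×(0.421/8.34)^(1.31) = 9.081 kPa.
For a reversible adiabat, W_by_gas = (P₁V₁ − P₂V₂)/(γ−1).
W_by = (454000×0.000421 − 9081×0.00834) / (0.31) = 372.3 J.

W ≈ 372 J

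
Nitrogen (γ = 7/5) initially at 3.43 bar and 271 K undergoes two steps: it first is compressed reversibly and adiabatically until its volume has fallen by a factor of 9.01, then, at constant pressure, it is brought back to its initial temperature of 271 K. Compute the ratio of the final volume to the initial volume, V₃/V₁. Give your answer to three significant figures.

V₃/V₁ ≈ 0.0461

Adiabatic step: V₂/V₁ = 0.111; T₂ = T₁·9.01^(2/5) = 652.9 K.
Isobaric step: V₃/V₂ = T₃/T₂ = 271/652.9.
V₃/V₁ = (V₂/V₁)(V₃/V₂) = 0.111 × (271/652.9) = 0.04607.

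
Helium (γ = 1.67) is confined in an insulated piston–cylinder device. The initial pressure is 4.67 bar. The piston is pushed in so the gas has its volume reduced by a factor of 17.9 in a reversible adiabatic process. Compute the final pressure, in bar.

Adiabatic: P₁V₁^γ = P₂V₂^γ ⇒ P₂ = P₁ (V₁/V₂)^γ.
P₂ = 4.67 × 17.9^(1.67) = 577.5 bar.

P₂ ≈ 578 bar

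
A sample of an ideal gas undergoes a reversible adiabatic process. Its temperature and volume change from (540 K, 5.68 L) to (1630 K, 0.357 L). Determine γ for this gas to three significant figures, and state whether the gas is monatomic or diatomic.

TV^(γ−1) = const ⇒ γ − 1 = ln(T₂/T₁) / ln(V₁/V₂).
γ = 1 + ln(1630/540) / ln(5.68/0.357) = 1.399.
γ ≈ 1.40 is close to 7/5, so the gas is diatomic.

γ ≈ 1.40; diatomic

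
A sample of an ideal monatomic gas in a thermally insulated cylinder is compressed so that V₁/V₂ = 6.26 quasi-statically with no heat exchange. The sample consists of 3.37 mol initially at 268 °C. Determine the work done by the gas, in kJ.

W ≈ -54.5 kJ

For a reversible adiabat TV^(γ−1) is constant, so T₂ = T₁ (V₁/V₂)^(γ−1).
γ = 5/3 for a monatomic ideal gas, so γ−1 = 2/3.
T₁ = 268 °C = 541.1 K.
T₂ = 541.1 × 6.26^(2/3) = 1838 K.
Q = 0, so ΔU = W_on_gas = nCᵥΔT with Cᵥ = R/(γ−1) = 12.47 J/(mol·K).
ΔU = 3.37 × 12.47 × (1838 − 541.1) = 54510 J.
Work done by the gas = −ΔU = -54510 J.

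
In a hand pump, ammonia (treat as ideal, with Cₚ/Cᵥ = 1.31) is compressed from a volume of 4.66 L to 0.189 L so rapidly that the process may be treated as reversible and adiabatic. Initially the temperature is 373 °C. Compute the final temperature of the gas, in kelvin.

T₂ ≈ 1750 K

Adiabatic: T₁V₁^(γ−1) = T₂V₂^(γ−1) ⇒ T₂ = T₁ (V₁/V₂)^(γ−1).
T₁ = 373 °C = 646.1 K.
T₂ = 646.1 × (4.66/0.189)^(0.31) = 1745 K.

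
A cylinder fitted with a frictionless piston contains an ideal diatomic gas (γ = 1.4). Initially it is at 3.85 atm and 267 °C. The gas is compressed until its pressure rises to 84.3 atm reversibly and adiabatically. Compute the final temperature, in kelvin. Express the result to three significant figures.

T₂ ≈ 1300 K

Along an adiabat T P^((1−γ)/γ) is constant, so T₂ = T₁ (P₂/P₁)^((γ−1)/γ).
T₁ = 267 °C = 540.1 K.
T₂ = 540.1 × (84.3/3.85)^(0.286) = 1305 K.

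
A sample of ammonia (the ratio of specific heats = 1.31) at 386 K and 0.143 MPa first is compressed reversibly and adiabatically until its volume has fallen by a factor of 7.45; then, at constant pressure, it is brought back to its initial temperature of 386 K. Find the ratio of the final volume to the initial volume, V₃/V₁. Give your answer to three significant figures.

Adiabatic step: V₂/V₁ = 0.1342; T₂ = T₁·7.45^(0.31) = 719.4 K.
Isobaric step: V₃/V₂ = T₃/T₂ = 386/719.4.
V₃/V₁ = (V₂/V₁)(V₃/V₂) = 0.1342 × (386/719.4) = 0.07202.

V₃/V₁ ≈ 0.0720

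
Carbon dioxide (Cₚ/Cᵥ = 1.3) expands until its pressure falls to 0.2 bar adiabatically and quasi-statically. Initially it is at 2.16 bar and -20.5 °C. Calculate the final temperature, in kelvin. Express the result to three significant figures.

Adiabatic: T₂/T₁ = (P₂/P₁)^((γ−1)/γ).
T₁ = -20.5 °C = 252.6 K.
T₂ = 252.6 × (0.2/2.16)^(0.231) = 145.9 K.

T₂ ≈ 146 K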